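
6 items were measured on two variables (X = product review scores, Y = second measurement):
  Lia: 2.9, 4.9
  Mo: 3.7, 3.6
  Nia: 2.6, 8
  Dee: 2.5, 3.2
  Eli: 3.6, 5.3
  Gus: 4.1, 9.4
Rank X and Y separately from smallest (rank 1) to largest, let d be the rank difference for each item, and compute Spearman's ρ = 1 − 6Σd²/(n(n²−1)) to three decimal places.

Ranks of variable 1: 3, 5, 2, 1, 4, 6
Ranks of variable 2: 3, 2, 5, 1, 4, 6
d = r₁ − r₂: 0, 3, -3, 0, 0, 0
d²: 0, 9, 9, 0, 0, 0; Σd² = 18
ρ = 1 − 6·18/(6·35) = 1 − 108/210 = 0.486

0.486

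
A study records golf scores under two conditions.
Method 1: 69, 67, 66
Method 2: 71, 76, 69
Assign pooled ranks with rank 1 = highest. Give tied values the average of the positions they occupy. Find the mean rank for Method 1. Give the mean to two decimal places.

4.83

Sorted (descending): 76, 71, 69, 69, 67, 66
The 2 values of 69 occupy positions 3–4 → average rank (3+4)/2 = 3.5.
Method 1 values → pooled ranks: 69→3.5, 67→5, 66→6
Mean rank = (3.5 + 5 + 6) / 3 = 4.83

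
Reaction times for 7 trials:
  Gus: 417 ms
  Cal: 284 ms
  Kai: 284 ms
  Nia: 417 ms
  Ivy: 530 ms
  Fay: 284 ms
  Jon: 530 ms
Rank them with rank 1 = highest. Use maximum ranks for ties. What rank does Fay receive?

7

Sorted (descending): 530, 530, 417, 417, 284, 284, 284
The 2 values of 530 occupy positions 1–2 → each gets rank 2.
The 2 values of 417 occupy positions 3–4 → each gets rank 4.
The 3 values of 284 occupy positions 5–7 → each gets rank 7.
Fay has value 284 ms → rank 7.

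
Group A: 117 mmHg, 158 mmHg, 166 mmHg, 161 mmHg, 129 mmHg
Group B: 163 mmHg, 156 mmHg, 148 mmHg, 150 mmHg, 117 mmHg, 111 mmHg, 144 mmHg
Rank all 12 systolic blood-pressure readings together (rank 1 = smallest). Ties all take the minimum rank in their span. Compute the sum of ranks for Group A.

37

Sorted (ascending): 111, 117, 117, 129, 144, 148, 150, 156, 158, 161, 163, 166
The 2 values of 117 occupy positions 2–3 → each gets rank 2.
Group A values → pooled ranks: 117→2, 158→9, 166→12, 161→10, 129→4
Rank sum = 2 + 9 + 12 + 10 + 4 = 37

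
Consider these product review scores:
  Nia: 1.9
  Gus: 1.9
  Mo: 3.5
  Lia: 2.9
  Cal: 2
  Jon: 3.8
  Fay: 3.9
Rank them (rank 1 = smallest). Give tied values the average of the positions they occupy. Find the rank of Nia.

Sorted (ascending): 1.9, 1.9, 2, 2.9, 3.5, 3.8, 3.9
The 2 values of 1.9 occupy positions 1–2 → average rank (1+2)/2 = 1.5.
Nia has value 1.9 → rank 1.5.

1.5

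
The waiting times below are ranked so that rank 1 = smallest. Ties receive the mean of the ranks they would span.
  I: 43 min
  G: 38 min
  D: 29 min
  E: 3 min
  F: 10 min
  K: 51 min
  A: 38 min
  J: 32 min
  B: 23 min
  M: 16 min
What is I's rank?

Sorted (ascending): 3, 10, 16, 23, 29, 32, 38, 38, 43, 51
The 2 values of 38 occupy positions 7–8 → average rank (7+8)/2 = 7.5.
I has value 43 min → rank 9.

9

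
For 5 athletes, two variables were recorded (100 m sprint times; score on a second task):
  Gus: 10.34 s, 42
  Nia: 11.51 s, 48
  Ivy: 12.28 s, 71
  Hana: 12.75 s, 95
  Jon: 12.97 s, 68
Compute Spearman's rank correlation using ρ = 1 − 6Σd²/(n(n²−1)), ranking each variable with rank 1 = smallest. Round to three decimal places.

Ranks of variable 1: 1, 2, 3, 4, 5
Ranks of variable 2: 1, 2, 4, 5, 3
d = r₁ − r₂: 0, 0, -1, -1, 2
d²: 0, 0, 1, 1, 4; Σd² = 6
ρ = 1 − 6·6/(5·24) = 1 − 36/120 = 0.700

0.700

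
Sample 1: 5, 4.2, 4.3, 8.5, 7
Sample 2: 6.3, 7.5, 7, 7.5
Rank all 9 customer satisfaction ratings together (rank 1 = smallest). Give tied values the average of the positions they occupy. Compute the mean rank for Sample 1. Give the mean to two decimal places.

4.10

Sorted (ascending): 4.2, 4.3, 5, 6.3, 7, 7, 7.5, 7.5, 8.5
The 2 values of 7 occupy positions 5–6 → average rank (5+6)/2 = 5.5.
The 2 values of 7.5 occupy positions 7–8 → average rank (7+8)/2 = 7.5.
Sample 1 values → pooled ranks: 5→3, 4.2→1, 4.3→2, 8.5→9, 7→5.5
Mean rank = (3 + 1 + 2 + 9 + 5.5) / 5 = 4.10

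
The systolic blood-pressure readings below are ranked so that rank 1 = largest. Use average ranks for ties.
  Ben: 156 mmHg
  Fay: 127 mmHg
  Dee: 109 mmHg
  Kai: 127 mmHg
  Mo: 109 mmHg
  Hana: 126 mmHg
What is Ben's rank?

Sorted (descending): 156, 127, 127, 126, 109, 109
The 2 values of 127 occupy positions 2–3 → average rank (2+3)/2 = 2.5.
The 2 values of 109 occupy positions 5–6 → average rank (5+6)/2 = 5.5.
Ben has value 156 mmHg → rank 1.

1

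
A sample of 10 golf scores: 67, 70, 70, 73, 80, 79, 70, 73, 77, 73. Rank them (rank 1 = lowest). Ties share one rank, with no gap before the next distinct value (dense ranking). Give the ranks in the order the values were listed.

Sorted (ascending): 67, 70, 70, 70, 73, 73, 73, 77, 79, 80
The 3 values of 70 share dense rank 2.
The 3 values of 73 share dense rank 3.
Remaining distinct values take the next consecutive integers.

1, 2, 2, 3, 6, 5, 2, 3, 4, 3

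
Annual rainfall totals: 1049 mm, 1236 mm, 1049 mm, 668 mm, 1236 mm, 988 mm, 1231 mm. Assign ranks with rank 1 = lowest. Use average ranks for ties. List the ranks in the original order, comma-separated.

Sorted (ascending): 668, 988, 1049, 1049, 1231, 1236, 1236
The 2 values of 1049 occupy positions 3–4 → average rank (3+4)/2 = 3.5.
The 2 values of 1236 occupy positions 6–7 → average rank (6+7)/2 = 6.5.

3.5, 6.5, 3.5, 1, 6.5, 2, 5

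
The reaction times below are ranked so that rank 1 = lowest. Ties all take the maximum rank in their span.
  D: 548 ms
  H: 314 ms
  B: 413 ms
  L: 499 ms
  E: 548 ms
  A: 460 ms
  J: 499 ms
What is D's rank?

7

Sorted (ascending): 314, 413, 460, 499, 499, 548, 548
The 2 values of 499 occupy positions 4–5 → each gets rank 5.
The 2 values of 548 occupy positions 6–7 → each gets rank 7.
D has value 548 ms → rank 7.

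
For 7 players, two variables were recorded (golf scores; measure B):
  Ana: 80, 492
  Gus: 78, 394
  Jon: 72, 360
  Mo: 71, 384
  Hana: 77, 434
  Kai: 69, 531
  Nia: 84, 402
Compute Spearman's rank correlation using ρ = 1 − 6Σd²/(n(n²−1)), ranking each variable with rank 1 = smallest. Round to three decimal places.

Ranks of variable 1: 6, 5, 3, 2, 4, 1, 7
Ranks of variable 2: 6, 3, 1, 2, 5, 7, 4
d = r₁ − r₂: 0, 2, 2, 0, -1, -6, 3
d²: 0, 4, 4, 0, 1, 36, 9; Σd² = 54
ρ = 1 − 6·54/(7·48) = 1 − 324/336 = 0.036

0.036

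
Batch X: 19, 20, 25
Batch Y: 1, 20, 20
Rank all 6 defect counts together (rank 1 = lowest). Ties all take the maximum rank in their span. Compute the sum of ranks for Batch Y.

Sorted (ascending): 1, 19, 20, 20, 20, 25
The 3 values of 20 occupy positions 3–5 → each gets rank 5.
Batch Y values → pooled ranks: 1→1, 20→5, 20→5
Rank sum = 1 + 5 + 5 = 11

11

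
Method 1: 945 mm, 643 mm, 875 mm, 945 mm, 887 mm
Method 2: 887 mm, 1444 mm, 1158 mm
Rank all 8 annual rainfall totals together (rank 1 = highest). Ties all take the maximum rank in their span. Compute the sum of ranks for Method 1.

Sorted (descending): 1444, 1158, 945, 945, 887, 887, 875, 643
The 2 values of 945 occupy positions 3–4 → each gets rank 4.
The 2 values of 887 occupy positions 5–6 → each gets rank 6.
Method 1 values → pooled ranks: 945→4, 643→8, 875→7, 945→4, 887→6
Rank sum = 4 + 8 + 7 + 4 + 6 = 29

29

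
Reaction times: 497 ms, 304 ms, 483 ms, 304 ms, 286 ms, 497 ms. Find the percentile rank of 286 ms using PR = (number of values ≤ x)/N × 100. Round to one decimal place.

16.7

N = 6.
Strictly below 286: 0. Equal to 286: 1.
PR = 1/6 × 100 = 16.7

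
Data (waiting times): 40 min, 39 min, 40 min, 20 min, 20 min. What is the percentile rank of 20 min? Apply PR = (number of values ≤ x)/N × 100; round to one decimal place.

N = 5.
Strictly below 20: 0. Equal to 20: 2.
PR = 2/5 × 100 = 40.0

40.0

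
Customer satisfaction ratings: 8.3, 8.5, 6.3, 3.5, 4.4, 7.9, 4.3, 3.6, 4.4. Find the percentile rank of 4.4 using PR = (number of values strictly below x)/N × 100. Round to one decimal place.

33.3

N = 9.
Strictly below 4.4: 3. Equal to 4.4: 2.
PR = 3/9 × 100 = 33.3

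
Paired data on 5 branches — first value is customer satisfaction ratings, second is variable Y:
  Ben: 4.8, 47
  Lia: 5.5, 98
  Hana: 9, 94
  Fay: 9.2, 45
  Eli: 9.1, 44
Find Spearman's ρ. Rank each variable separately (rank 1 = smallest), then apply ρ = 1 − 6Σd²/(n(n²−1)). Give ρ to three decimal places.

Ranks of variable 1: 1, 2, 3, 5, 4
Ranks of variable 2: 3, 5, 4, 2, 1
d = r₁ − r₂: -2, -3, -1, 3, 3
d²: 4, 9, 1, 9, 9; Σd² = 32
ρ = 1 − 6·32/(5·24) = 1 − 192/120 = -0.600

-0.600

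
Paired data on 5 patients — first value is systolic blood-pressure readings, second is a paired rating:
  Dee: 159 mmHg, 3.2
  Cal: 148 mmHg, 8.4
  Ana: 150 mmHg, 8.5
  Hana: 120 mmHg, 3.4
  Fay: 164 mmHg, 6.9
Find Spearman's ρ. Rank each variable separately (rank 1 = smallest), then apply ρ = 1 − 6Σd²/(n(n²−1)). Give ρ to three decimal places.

Ranks of variable 1: 4, 2, 3, 1, 5
Ranks of variable 2: 1, 4, 5, 2, 3
d = r₁ − r₂: 3, -2, -2, -1, 2
d²: 9, 4, 4, 1, 4; Σd² = 22
ρ = 1 − 6·22/(5·24) = 1 − 132/120 = -0.100

-0.100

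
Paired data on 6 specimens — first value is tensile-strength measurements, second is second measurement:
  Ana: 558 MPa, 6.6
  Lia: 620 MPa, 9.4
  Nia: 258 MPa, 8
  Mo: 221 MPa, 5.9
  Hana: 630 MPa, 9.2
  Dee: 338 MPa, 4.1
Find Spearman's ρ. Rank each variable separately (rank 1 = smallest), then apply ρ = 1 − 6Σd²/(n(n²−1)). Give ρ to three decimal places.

0.657

Ranks of variable 1: 4, 5, 2, 1, 6, 3
Ranks of variable 2: 3, 6, 4, 2, 5, 1
d = r₁ − r₂: 1, -1, -2, -1, 1, 2
d²: 1, 1, 4, 1, 1, 4; Σd² = 12
ρ = 1 − 6·12/(6·35) = 1 − 72/210 = 0.657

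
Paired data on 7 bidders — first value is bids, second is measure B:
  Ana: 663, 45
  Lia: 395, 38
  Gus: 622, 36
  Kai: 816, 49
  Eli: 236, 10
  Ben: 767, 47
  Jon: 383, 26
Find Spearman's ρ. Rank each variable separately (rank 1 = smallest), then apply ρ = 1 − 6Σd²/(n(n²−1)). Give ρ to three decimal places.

0.964

Ranks of variable 1: 5, 3, 4, 7, 1, 6, 2
Ranks of variable 2: 5, 4, 3, 7, 1, 6, 2
d = r₁ − r₂: 0, -1, 1, 0, 0, 0, 0
d²: 0, 1, 1, 0, 0, 0, 0; Σd² = 2
ρ = 1 − 6·2/(7·48) = 1 − 12/336 = 0.964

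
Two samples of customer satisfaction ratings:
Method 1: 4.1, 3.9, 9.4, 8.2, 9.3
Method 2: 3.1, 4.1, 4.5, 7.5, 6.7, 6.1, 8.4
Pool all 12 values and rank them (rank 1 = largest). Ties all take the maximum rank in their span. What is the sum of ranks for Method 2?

Sorted (descending): 9.4, 9.3, 8.4, 8.2, 7.5, 6.7, 6.1, 4.5, 4.1, 4.1, 3.9, 3.1
The 2 values of 4.1 occupy positions 9–10 → each gets rank 10.
Method 2 values → pooled ranks: 3.1→12, 4.1→10, 4.5→8, 7.5→5, 6.7→6, 6.1→7, 8.4→3
Rank sum = 12 + 10 + 8 + 5 + 6 + 7 + 3 = 51

51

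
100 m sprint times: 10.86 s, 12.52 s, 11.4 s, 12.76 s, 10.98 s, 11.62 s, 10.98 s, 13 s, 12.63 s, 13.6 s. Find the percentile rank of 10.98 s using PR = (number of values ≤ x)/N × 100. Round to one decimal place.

N = 10.
Strictly below 10.98: 1. Equal to 10.98: 2.
PR = 3/10 × 100 = 30.0

30.0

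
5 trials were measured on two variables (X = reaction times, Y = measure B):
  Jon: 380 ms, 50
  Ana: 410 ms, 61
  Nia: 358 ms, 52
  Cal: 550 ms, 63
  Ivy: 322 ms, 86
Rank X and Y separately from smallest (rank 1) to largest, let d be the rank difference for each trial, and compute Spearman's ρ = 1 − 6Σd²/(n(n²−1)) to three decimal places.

-0.100

Ranks of variable 1: 3, 4, 2, 5, 1
Ranks of variable 2: 1, 3, 2, 4, 5
d = r₁ − r₂: 2, 1, 0, 1, -4
d²: 4, 1, 0, 1, 16; Σd² = 22
ρ = 1 − 6·22/(5·24) = 1 − 132/120 = -0.100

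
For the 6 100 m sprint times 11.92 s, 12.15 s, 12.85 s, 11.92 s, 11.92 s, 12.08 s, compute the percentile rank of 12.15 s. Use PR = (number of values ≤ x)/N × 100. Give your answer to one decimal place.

83.3

N = 6.
Strictly below 12.15: 4. Equal to 12.15: 1.
PR = 5/6 × 100 = 83.3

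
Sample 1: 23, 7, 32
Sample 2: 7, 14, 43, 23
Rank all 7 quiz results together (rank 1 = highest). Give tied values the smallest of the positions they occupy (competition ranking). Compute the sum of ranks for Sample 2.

15

Sorted (descending): 43, 32, 23, 23, 14, 7, 7
The 2 values of 23 occupy positions 3–4 → each gets rank 3.
The 2 values of 7 occupy positions 6–7 → each gets rank 6.
Sample 2 values → pooled ranks: 7→6, 14→5, 43→1, 23→3
Rank sum = 6 + 5 + 1 + 3 = 15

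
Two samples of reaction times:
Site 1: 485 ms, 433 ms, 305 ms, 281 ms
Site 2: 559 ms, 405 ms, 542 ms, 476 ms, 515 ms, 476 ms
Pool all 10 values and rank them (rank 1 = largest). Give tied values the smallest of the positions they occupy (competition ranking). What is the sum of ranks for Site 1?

Sorted (descending): 559, 542, 515, 485, 476, 476, 433, 405, 305, 281
The 2 values of 476 occupy positions 5–6 → each gets rank 5.
Site 1 values → pooled ranks: 485→4, 433→7, 305→9, 281→10
Rank sum = 4 + 7 + 9 + 10 = 30

30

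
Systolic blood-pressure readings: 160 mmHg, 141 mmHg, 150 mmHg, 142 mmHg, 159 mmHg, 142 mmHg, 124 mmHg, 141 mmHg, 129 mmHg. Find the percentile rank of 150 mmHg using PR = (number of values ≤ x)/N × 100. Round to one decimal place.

77.8

N = 9.
Strictly below 150: 6. Equal to 150: 1.
PR = 7/9 × 100 = 77.8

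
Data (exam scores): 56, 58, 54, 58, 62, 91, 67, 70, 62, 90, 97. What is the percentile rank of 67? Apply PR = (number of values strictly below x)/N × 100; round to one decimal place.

54.5

N = 11.
Strictly below 67: 6. Equal to 67: 1.
PR = 6/11 × 100 = 54.5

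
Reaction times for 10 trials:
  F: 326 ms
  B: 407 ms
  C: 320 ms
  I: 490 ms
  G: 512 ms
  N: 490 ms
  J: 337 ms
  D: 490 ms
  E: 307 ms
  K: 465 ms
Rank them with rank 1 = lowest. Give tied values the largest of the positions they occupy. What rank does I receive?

9

Sorted (ascending): 307, 320, 326, 337, 407, 465, 490, 490, 490, 512
The 3 values of 490 occupy positions 7–9 → each gets rank 9.
I has value 490 ms → rank 9.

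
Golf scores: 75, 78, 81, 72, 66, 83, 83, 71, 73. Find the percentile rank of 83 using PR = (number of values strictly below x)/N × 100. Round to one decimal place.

N = 9.
Strictly below 83: 7. Equal to 83: 2.
PR = 7/9 × 100 = 77.8

77.8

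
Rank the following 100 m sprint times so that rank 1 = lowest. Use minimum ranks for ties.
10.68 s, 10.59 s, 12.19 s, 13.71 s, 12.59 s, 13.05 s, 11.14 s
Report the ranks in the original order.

Sorted (ascending): 10.59, 10.68, 11.14, 12.19, 12.59, 13.05, 13.71
No ties — each value takes its position as its rank.

2, 1, 4, 7, 5, 6, 3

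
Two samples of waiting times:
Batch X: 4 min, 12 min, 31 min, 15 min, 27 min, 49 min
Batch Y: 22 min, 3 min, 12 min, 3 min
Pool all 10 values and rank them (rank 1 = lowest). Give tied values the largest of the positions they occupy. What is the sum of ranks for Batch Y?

16

Sorted (ascending): 3, 3, 4, 12, 12, 15, 22, 27, 31, 49
The 2 values of 3 occupy positions 1–2 → each gets rank 2.
The 2 values of 12 occupy positions 4–5 → each gets rank 5.
Batch Y values → pooled ranks: 22→7, 3→2, 12→5, 3→2
Rank sum = 7 + 2 + 5 + 2 = 16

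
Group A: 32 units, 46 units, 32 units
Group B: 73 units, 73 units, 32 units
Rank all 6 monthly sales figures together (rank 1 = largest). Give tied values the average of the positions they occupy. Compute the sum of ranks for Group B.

Sorted (descending): 73, 73, 46, 32, 32, 32
The 2 values of 73 occupy positions 1–2 → average rank (1+2)/2 = 1.5.
The 3 values of 32 occupy positions 4–6 → average rank 5.
Group B values → pooled ranks: 73→1.5, 73→1.5, 32→5
Rank sum = 1.5 + 1.5 + 5 = 8

8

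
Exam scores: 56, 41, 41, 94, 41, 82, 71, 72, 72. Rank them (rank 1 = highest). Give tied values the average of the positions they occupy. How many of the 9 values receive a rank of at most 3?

2

Sorted (descending): 94, 82, 72, 72, 71, 56, 41, 41, 41
The 2 values of 72 occupy positions 3–4 → average rank (3+4)/2 = 3.5.
The 3 values of 41 occupy positions 7–9 → average rank 8.
Ranks ≤ 3: {1, 2} → 2 values.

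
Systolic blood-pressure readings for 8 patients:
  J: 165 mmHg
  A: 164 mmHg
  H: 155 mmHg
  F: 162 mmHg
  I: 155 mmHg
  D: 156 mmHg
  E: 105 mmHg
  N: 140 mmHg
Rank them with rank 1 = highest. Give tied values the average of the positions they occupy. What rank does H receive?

Sorted (descending): 165, 164, 162, 156, 155, 155, 140, 105
The 2 values of 155 occupy positions 5–6 → average rank (5+6)/2 = 5.5.
H has value 155 mmHg → rank 5.5.

5.5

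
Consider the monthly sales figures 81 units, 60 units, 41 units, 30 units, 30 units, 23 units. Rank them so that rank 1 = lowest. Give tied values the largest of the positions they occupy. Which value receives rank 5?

60

Sorted (ascending): 23, 30, 30, 41, 60, 81
The 2 values of 30 occupy positions 2–3 → each gets rank 3.
Rank 5 → value 60.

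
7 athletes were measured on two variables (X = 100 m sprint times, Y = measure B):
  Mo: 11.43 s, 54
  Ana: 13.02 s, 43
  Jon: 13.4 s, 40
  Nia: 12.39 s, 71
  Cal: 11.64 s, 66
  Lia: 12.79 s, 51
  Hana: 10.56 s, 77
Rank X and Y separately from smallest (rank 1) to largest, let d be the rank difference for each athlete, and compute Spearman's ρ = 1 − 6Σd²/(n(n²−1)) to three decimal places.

Ranks of variable 1: 2, 6, 7, 4, 3, 5, 1
Ranks of variable 2: 4, 2, 1, 6, 5, 3, 7
d = r₁ − r₂: -2, 4, 6, -2, -2, 2, -6
d²: 4, 16, 36, 4, 4, 4, 36; Σd² = 104
ρ = 1 − 6·104/(7·48) = 1 − 624/336 = -0.857

-0.857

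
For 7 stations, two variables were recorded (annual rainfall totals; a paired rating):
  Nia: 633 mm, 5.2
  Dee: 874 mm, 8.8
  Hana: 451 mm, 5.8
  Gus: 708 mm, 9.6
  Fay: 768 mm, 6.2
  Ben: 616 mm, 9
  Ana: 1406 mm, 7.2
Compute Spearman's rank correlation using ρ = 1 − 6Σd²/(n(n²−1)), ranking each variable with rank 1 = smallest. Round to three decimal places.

0.214

Ranks of variable 1: 3, 6, 1, 4, 5, 2, 7
Ranks of variable 2: 1, 5, 2, 7, 3, 6, 4
d = r₁ − r₂: 2, 1, -1, -3, 2, -4, 3
d²: 4, 1, 1, 9, 4, 16, 9; Σd² = 44
ρ = 1 − 6·44/(7·48) = 1 − 264/336 = 0.214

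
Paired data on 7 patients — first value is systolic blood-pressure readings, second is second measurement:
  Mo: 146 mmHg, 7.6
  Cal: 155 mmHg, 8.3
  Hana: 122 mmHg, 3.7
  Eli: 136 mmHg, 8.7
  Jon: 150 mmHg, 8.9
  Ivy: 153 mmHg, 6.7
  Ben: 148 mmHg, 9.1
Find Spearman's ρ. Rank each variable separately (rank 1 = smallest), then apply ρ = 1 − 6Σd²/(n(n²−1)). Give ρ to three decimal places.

Ranks of variable 1: 3, 7, 1, 2, 5, 6, 4
Ranks of variable 2: 3, 4, 1, 5, 6, 2, 7
d = r₁ − r₂: 0, 3, 0, -3, -1, 4, -3
d²: 0, 9, 0, 9, 1, 16, 9; Σd² = 44
ρ = 1 − 6·44/(7·48) = 1 − 264/336 = 0.214

0.214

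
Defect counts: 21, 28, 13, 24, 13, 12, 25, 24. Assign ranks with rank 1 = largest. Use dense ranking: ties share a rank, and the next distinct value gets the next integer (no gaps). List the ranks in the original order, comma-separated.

4, 1, 5, 3, 5, 6, 2, 3

Sorted (descending): 28, 25, 24, 24, 21, 13, 13, 12
The 2 values of 24 share dense rank 3.
The 2 values of 13 share dense rank 5.
Remaining distinct values take the next consecutive integers.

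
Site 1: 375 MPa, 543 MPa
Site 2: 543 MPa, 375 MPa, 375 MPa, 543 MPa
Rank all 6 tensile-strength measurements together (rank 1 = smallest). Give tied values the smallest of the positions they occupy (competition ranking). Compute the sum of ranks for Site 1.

5

Sorted (ascending): 375, 375, 375, 543, 543, 543
The 3 values of 375 occupy positions 1–3 → each gets rank 1.
The 3 values of 543 occupy positions 4–6 → each gets rank 4.
Site 1 values → pooled ranks: 375→1, 543→4
Rank sum = 1 + 4 = 5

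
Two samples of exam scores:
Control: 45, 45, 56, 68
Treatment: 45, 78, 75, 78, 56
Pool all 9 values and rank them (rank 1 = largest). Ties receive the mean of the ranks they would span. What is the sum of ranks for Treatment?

19.5

Sorted (descending): 78, 78, 75, 68, 56, 56, 45, 45, 45
The 2 values of 78 occupy positions 1–2 → average rank (1+2)/2 = 1.5.
The 2 values of 56 occupy positions 5–6 → average rank (5+6)/2 = 5.5.
The 3 values of 45 occupy positions 7–9 → average rank 8.
Treatment values → pooled ranks: 45→8, 78→1.5, 75→3, 78→1.5, 56→5.5
Rank sum = 8 + 1.5 + 3 + 1.5 + 5.5 = 19.5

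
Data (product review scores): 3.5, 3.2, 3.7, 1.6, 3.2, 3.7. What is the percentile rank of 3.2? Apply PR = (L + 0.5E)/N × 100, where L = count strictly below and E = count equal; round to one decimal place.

33.3

N = 6.
Strictly below 3.2: 1. Equal to 3.2: 2.
PR = (1 + 0.5·2)/6 × 100 = 33.3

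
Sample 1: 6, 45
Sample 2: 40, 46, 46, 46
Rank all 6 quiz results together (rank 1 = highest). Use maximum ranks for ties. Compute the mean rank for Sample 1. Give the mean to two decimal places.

Sorted (descending): 46, 46, 46, 45, 40, 6
The 3 values of 46 occupy positions 1–3 → each gets rank 3.
Sample 1 values → pooled ranks: 6→6, 45→4
Mean rank = (6 + 4) / 2 = 5.00

5.00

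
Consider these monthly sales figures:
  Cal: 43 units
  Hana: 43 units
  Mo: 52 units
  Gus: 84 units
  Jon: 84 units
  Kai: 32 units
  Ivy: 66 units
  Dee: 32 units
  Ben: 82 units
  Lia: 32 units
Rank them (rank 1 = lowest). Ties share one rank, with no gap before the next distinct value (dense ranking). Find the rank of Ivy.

Sorted (ascending): 32, 32, 32, 43, 43, 52, 66, 82, 84, 84
The 3 values of 32 share dense rank 1.
The 2 values of 43 share dense rank 2.
The 2 values of 84 share dense rank 6.
Remaining distinct values take the next consecutive integers.
Ivy has value 66 units → rank 4.

4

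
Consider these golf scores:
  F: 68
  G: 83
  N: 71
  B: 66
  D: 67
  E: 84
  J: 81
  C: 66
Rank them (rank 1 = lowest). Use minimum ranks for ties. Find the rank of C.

1

Sorted (ascending): 66, 66, 67, 68, 71, 81, 83, 84
The 2 values of 66 occupy positions 1–2 → each gets rank 1.
C has value 66 → rank 1.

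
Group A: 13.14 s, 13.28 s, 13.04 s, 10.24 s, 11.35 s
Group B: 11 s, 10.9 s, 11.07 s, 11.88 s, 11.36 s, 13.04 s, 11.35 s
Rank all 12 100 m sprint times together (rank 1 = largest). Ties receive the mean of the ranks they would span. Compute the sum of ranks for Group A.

26

Sorted (descending): 13.28, 13.14, 13.04, 13.04, 11.88, 11.36, 11.35, 11.35, 11.07, 11, 10.9, 10.24
The 2 values of 13.04 occupy positions 3–4 → average rank (3+4)/2 = 3.5.
The 2 values of 11.35 occupy positions 7–8 → average rank (7+8)/2 = 7.5.
Group A values → pooled ranks: 13.14→2, 13.28→1, 13.04→3.5, 10.24→12, 11.35→7.5
Rank sum = 2 + 1 + 3.5 + 12 + 7.5 = 26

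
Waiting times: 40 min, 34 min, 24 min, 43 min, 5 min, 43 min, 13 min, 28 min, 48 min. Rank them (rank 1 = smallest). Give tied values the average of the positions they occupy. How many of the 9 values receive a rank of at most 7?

Sorted (ascending): 5, 13, 24, 28, 34, 40, 43, 43, 48
The 2 values of 43 occupy positions 7–8 → average rank (7+8)/2 = 7.5.
Ranks ≤ 7: {1, 2, 3, 4, 5, 6} → 6 values.

6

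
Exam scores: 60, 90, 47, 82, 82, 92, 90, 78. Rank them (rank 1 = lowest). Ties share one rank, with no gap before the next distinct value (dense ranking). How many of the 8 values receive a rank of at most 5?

7

Sorted (ascending): 47, 60, 78, 82, 82, 90, 90, 92
The 2 values of 82 share dense rank 4.
The 2 values of 90 share dense rank 5.
Remaining distinct values take the next consecutive integers.
Ranks ≤ 5: {1, 2, 3, 4, 4, 5, 5} → 7 values.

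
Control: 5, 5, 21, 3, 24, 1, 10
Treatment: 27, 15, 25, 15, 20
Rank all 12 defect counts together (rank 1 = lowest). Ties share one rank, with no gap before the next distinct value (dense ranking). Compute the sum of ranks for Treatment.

35

Sorted (ascending): 1, 3, 5, 5, 10, 15, 15, 20, 21, 24, 25, 27
The 2 values of 5 share dense rank 3.
The 2 values of 15 share dense rank 5.
Remaining distinct values take the next consecutive integers.
Treatment values → pooled ranks: 27→10, 15→5, 25→9, 15→5, 20→6
Rank sum = 10 + 5 + 9 + 5 + 6 = 35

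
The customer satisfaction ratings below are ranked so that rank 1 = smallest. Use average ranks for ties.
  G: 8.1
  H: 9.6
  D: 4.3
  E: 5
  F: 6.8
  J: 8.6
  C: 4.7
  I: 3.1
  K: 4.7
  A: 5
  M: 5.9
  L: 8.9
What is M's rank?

7

Sorted (ascending): 3.1, 4.3, 4.7, 4.7, 5, 5, 5.9, 6.8, 8.1, 8.6, 8.9, 9.6
The 2 values of 4.7 occupy positions 3–4 → average rank (3+4)/2 = 3.5.
The 2 values of 5 occupy positions 5–6 → average rank (5+6)/2 = 5.5.
M has value 5.9 → rank 7.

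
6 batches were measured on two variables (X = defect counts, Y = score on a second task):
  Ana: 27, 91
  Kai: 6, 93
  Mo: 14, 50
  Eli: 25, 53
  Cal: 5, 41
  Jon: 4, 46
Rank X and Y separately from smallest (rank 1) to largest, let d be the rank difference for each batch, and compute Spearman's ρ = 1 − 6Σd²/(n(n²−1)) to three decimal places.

0.600

Ranks of variable 1: 6, 3, 4, 5, 2, 1
Ranks of variable 2: 5, 6, 3, 4, 1, 2
d = r₁ − r₂: 1, -3, 1, 1, 1, -1
d²: 1, 9, 1, 1, 1, 1; Σd² = 14
ρ = 1 − 6·14/(6·35) = 1 − 84/210 = 0.600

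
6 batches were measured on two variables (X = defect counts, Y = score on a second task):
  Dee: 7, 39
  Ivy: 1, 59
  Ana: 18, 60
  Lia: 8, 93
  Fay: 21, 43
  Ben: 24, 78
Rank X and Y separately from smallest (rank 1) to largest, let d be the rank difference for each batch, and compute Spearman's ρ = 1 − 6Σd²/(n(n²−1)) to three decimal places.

Ranks of variable 1: 2, 1, 4, 3, 5, 6
Ranks of variable 2: 1, 3, 4, 6, 2, 5
d = r₁ − r₂: 1, -2, 0, -3, 3, 1
d²: 1, 4, 0, 9, 9, 1; Σd² = 24
ρ = 1 − 6·24/(6·35) = 1 − 144/210 = 0.314

0.314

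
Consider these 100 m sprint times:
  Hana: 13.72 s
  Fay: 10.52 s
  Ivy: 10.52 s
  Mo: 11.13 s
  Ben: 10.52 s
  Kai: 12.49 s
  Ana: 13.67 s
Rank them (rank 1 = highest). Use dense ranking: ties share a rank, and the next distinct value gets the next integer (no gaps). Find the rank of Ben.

Sorted (descending): 13.72, 13.67, 12.49, 11.13, 10.52, 10.52, 10.52
The 3 values of 10.52 share dense rank 5.
Remaining distinct values take the next consecutive integers.
Ben has value 10.52 s → rank 5.

5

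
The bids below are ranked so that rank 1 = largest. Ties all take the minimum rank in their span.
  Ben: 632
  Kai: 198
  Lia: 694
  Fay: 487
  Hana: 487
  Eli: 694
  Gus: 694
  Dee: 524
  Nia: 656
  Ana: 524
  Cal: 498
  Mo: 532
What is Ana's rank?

7

Sorted (descending): 694, 694, 694, 656, 632, 532, 524, 524, 498, 487, 487, 198
The 3 values of 694 occupy positions 1–3 → each gets rank 1.
The 2 values of 524 occupy positions 7–8 → each gets rank 7.
The 2 values of 487 occupy positions 10–11 → each gets rank 10.
Ana has value 524 → rank 7.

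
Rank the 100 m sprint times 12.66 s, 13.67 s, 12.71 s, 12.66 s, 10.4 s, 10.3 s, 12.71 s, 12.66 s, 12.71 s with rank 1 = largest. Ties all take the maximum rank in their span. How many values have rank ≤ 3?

Sorted (descending): 13.67, 12.71, 12.71, 12.71, 12.66, 12.66, 12.66, 10.4, 10.3
The 3 values of 12.71 occupy positions 2–4 → each gets rank 4.
The 3 values of 12.66 occupy positions 5–7 → each gets rank 7.
Ranks ≤ 3: {1} → 1 value.

1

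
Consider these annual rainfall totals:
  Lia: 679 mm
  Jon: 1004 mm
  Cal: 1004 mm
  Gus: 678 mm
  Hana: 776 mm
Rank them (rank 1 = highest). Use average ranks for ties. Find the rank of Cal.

Sorted (descending): 1004, 1004, 776, 679, 678
The 2 values of 1004 occupy positions 1–2 → average rank (1+2)/2 = 1.5.
Cal has value 1004 mm → rank 1.5.

1.5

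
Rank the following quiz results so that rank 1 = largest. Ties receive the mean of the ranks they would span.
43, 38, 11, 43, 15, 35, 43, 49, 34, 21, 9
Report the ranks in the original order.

3, 5, 10, 3, 9, 6, 3, 1, 7, 8, 11

Sorted (descending): 49, 43, 43, 43, 38, 35, 34, 21, 15, 11, 9
The 3 values of 43 occupy positions 2–4 → average rank 3.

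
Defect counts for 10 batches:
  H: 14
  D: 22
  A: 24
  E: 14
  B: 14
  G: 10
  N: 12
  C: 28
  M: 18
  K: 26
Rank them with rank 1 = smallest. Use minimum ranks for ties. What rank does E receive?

Sorted (ascending): 10, 12, 14, 14, 14, 18, 22, 24, 26, 28
The 3 values of 14 occupy positions 3–5 → each gets rank 3.
E has value 14 → rank 3.

3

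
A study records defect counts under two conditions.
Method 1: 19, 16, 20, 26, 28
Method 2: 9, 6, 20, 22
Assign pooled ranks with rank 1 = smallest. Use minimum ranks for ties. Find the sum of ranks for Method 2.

Sorted (ascending): 6, 9, 16, 19, 20, 20, 22, 26, 28
The 2 values of 20 occupy positions 5–6 → each gets rank 5.
Method 2 values → pooled ranks: 9→2, 6→1, 20→5, 22→7
Rank sum = 2 + 1 + 5 + 7 = 15

15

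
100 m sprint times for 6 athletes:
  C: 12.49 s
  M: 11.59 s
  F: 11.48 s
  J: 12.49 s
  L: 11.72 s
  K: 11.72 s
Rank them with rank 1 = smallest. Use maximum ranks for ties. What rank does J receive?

Sorted (ascending): 11.48, 11.59, 11.72, 11.72, 12.49, 12.49
The 2 values of 11.72 occupy positions 3–4 → each gets rank 4.
The 2 values of 12.49 occupy positions 5–6 → each gets rank 6.
J has value 12.49 s → rank 6.

6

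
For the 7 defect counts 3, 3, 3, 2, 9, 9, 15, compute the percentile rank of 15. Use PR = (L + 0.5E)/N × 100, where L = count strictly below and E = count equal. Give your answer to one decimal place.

N = 7.
Strictly below 15: 6. Equal to 15: 1.
PR = (6 + 0.5·1)/7 × 100 = 92.9

92.9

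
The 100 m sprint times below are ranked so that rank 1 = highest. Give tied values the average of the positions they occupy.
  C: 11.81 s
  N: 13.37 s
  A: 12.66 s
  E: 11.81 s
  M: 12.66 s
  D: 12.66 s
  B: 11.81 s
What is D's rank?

3

Sorted (descending): 13.37, 12.66, 12.66, 12.66, 11.81, 11.81, 11.81
The 3 values of 12.66 occupy positions 2–4 → average rank 3.
The 3 values of 11.81 occupy positions 5–7 → average rank 6.
D has value 12.66 s → rank 3.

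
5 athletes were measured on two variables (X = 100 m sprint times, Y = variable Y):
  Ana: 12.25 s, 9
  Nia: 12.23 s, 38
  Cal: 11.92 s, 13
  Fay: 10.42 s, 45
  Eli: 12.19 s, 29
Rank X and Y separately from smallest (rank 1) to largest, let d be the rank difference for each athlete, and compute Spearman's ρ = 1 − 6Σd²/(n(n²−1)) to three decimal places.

-0.600

Ranks of variable 1: 5, 4, 2, 1, 3
Ranks of variable 2: 1, 4, 2, 5, 3
d = r₁ − r₂: 4, 0, 0, -4, 0
d²: 16, 0, 0, 16, 0; Σd² = 32
ρ = 1 − 6·32/(5·24) = 1 − 192/120 = -0.600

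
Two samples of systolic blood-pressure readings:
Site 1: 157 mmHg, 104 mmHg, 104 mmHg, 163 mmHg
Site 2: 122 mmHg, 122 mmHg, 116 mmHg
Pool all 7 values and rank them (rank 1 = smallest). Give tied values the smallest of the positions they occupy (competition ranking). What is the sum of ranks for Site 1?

Sorted (ascending): 104, 104, 116, 122, 122, 157, 163
The 2 values of 104 occupy positions 1–2 → each gets rank 1.
The 2 values of 122 occupy positions 4–5 → each gets rank 4.
Site 1 values → pooled ranks: 157→6, 104→1, 104→1, 163→7
Rank sum = 6 + 1 + 1 + 7 = 15

15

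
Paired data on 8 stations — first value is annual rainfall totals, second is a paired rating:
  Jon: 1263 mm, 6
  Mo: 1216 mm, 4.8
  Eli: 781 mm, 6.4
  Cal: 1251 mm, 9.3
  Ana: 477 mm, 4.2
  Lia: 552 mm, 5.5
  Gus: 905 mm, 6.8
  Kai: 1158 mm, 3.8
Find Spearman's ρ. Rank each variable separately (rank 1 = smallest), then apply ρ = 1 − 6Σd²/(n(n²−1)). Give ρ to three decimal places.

Ranks of variable 1: 8, 6, 3, 7, 1, 2, 4, 5
Ranks of variable 2: 5, 3, 6, 8, 2, 4, 7, 1
d = r₁ − r₂: 3, 3, -3, -1, -1, -2, -3, 4
d²: 9, 9, 9, 1, 1, 4, 9, 16; Σd² = 58
ρ = 1 − 6·58/(8·63) = 1 − 348/504 = 0.310

0.310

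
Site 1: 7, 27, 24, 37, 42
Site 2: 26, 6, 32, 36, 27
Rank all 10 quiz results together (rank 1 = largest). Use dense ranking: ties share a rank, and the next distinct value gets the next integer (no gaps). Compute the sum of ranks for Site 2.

27

Sorted (descending): 42, 37, 36, 32, 27, 27, 26, 24, 7, 6
The 2 values of 27 share dense rank 5.
Remaining distinct values take the next consecutive integers.
Site 2 values → pooled ranks: 26→6, 6→9, 32→4, 36→3, 27→5
Rank sum = 6 + 9 + 4 + 3 + 5 = 27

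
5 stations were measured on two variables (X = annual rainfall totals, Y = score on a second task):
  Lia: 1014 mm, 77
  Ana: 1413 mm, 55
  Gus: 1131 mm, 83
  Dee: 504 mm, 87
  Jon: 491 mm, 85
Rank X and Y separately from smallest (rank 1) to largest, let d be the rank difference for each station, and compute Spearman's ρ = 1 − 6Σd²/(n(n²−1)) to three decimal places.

Ranks of variable 1: 3, 5, 4, 2, 1
Ranks of variable 2: 2, 1, 3, 5, 4
d = r₁ − r₂: 1, 4, 1, -3, -3
d²: 1, 16, 1, 9, 9; Σd² = 36
ρ = 1 − 6·36/(5·24) = 1 − 216/120 = -0.800

-0.800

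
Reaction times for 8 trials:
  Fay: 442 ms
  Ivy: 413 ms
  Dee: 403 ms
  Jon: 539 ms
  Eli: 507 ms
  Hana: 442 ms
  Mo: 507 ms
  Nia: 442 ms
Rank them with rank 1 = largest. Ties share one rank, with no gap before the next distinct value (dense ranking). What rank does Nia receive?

3

Sorted (descending): 539, 507, 507, 442, 442, 442, 413, 403
The 2 values of 507 share dense rank 2.
The 3 values of 442 share dense rank 3.
Remaining distinct values take the next consecutive integers.
Nia has value 442 ms → rank 3.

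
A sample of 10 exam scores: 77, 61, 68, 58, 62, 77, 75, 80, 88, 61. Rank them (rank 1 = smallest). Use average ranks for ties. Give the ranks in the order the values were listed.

Sorted (ascending): 58, 61, 61, 62, 68, 75, 77, 77, 80, 88
The 2 values of 61 occupy positions 2–3 → average rank (2+3)/2 = 2.5.
The 2 values of 77 occupy positions 7–8 → average rank (7+8)/2 = 7.5.

7.5, 2.5, 5, 1, 4, 7.5, 6, 9, 10, 2.5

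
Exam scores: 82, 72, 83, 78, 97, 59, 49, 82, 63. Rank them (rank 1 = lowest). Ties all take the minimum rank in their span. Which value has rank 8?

Sorted (ascending): 49, 59, 63, 72, 78, 82, 82, 83, 97
The 2 values of 82 occupy positions 6–7 → each gets rank 6.
Rank 8 → value 83.

83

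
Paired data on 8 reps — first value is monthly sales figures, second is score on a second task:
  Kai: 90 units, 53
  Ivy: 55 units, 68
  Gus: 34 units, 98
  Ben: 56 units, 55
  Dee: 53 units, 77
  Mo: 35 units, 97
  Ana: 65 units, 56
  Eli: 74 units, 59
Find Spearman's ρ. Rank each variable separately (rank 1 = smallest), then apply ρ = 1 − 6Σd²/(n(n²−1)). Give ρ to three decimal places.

-0.905

Ranks of variable 1: 8, 4, 1, 5, 3, 2, 6, 7
Ranks of variable 2: 1, 5, 8, 2, 6, 7, 3, 4
d = r₁ − r₂: 7, -1, -7, 3, -3, -5, 3, 3
d²: 49, 1, 49, 9, 9, 25, 9, 9; Σd² = 160
ρ = 1 − 6·160/(8·63) = 1 − 960/504 = -0.905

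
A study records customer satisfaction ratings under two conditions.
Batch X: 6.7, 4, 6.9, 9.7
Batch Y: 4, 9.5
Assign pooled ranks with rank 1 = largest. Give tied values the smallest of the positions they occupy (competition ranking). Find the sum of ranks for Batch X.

13

Sorted (descending): 9.7, 9.5, 6.9, 6.7, 4, 4
The 2 values of 4 occupy positions 5–6 → each gets rank 5.
Batch X values → pooled ranks: 6.7→4, 4→5, 6.9→3, 9.7→1
Rank sum = 4 + 5 + 3 + 1 = 13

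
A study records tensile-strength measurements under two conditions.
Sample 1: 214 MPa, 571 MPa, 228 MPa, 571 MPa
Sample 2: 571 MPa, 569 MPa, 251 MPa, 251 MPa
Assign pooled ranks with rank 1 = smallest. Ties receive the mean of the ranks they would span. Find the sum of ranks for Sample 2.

19

Sorted (ascending): 214, 228, 251, 251, 569, 571, 571, 571
The 2 values of 251 occupy positions 3–4 → average rank (3+4)/2 = 3.5.
The 3 values of 571 occupy positions 6–8 → average rank 7.
Sample 2 values → pooled ranks: 571→7, 569→5, 251→3.5, 251→3.5
Rank sum = 7 + 5 + 3.5 + 3.5 = 19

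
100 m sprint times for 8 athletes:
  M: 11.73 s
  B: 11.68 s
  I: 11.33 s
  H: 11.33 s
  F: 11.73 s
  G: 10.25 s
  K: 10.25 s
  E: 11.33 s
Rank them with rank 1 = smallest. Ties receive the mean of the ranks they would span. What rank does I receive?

4

Sorted (ascending): 10.25, 10.25, 11.33, 11.33, 11.33, 11.68, 11.73, 11.73
The 2 values of 10.25 occupy positions 1–2 → average rank (1+2)/2 = 1.5.
The 3 values of 11.33 occupy positions 3–5 → average rank 4.
The 2 values of 11.73 occupy positions 7–8 → average rank (7+8)/2 = 7.5.
I has value 11.33 s → rank 4.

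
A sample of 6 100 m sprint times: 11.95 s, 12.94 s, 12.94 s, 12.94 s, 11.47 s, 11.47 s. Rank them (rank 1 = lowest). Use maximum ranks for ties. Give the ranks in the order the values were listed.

3, 6, 6, 6, 2, 2

Sorted (ascending): 11.47, 11.47, 11.95, 12.94, 12.94, 12.94
The 2 values of 11.47 occupy positions 1–2 → each gets rank 2.
The 3 values of 12.94 occupy positions 4–6 → each gets rank 6.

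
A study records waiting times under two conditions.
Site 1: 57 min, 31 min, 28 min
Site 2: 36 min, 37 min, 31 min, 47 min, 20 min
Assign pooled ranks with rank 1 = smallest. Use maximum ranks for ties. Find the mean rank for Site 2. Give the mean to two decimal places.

Sorted (ascending): 20, 28, 31, 31, 36, 37, 47, 57
The 2 values of 31 occupy positions 3–4 → each gets rank 4.
Site 2 values → pooled ranks: 36→5, 37→6, 31→4, 47→7, 20→1
Mean rank = (5 + 6 + 4 + 7 + 1) / 5 = 4.60

4.60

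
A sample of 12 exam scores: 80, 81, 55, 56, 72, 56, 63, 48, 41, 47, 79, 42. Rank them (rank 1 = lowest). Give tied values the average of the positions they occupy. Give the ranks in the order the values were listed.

11, 12, 5, 6.5, 9, 6.5, 8, 4, 1, 3, 10, 2

Sorted (ascending): 41, 42, 47, 48, 55, 56, 56, 63, 72, 79, 80, 81
The 2 values of 56 occupy positions 6–7 → average rank (6+7)/2 = 6.5.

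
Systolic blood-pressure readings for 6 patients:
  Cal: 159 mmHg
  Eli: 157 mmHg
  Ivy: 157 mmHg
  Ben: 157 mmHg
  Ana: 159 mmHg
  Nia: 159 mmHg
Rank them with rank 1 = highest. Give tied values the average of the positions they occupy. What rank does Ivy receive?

5

Sorted (descending): 159, 159, 159, 157, 157, 157
The 3 values of 159 occupy positions 1–3 → average rank 2.
The 3 values of 157 occupy positions 4–6 → average rank 5.
Ivy has value 157 mmHg → rank 5.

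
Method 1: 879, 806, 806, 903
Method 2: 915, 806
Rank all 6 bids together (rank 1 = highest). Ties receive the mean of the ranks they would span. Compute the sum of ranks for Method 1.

Sorted (descending): 915, 903, 879, 806, 806, 806
The 3 values of 806 occupy positions 4–6 → average rank 5.
Method 1 values → pooled ranks: 879→3, 806→5, 806→5, 903→2
Rank sum = 3 + 5 + 5 + 2 = 15

15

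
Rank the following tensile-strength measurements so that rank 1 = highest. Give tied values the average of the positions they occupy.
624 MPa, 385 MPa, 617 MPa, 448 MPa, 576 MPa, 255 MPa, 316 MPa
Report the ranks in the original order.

1, 5, 2, 4, 3, 7, 6

Sorted (descending): 624, 617, 576, 448, 385, 316, 255
No ties — each value takes its position as its rank.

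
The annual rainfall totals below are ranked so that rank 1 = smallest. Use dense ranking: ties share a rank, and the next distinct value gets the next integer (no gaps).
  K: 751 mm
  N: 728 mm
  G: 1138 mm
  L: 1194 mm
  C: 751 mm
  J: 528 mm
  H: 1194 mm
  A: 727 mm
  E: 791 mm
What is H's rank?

7

Sorted (ascending): 528, 727, 728, 751, 751, 791, 1138, 1194, 1194
The 2 values of 751 share dense rank 4.
The 2 values of 1194 share dense rank 7.
Remaining distinct values take the next consecutive integers.
H has value 1194 mm → rank 7.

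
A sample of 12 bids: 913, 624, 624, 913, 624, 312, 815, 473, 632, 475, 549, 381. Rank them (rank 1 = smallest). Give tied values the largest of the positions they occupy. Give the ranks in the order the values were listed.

12, 8, 8, 12, 8, 1, 10, 3, 9, 4, 5, 2

Sorted (ascending): 312, 381, 473, 475, 549, 624, 624, 624, 632, 815, 913, 913
The 3 values of 624 occupy positions 6–8 → each gets rank 8.
The 2 values of 913 occupy positions 11–12 → each gets rank 12.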